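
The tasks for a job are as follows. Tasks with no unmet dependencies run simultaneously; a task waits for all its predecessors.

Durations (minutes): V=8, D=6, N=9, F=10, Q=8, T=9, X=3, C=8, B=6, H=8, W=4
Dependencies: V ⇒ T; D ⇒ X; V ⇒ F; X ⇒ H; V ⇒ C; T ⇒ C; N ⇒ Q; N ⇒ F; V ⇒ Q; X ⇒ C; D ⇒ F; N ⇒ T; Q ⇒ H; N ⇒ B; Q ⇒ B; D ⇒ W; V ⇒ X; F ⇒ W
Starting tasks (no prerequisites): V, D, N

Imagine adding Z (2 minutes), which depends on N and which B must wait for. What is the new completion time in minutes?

Originally the job takes 26 minutes.
With Z inserted, B now waits for max(Q, N, Z).
New critical path: N→T→C = 9+9+8 = 26 ⇒ 26 minutes.

26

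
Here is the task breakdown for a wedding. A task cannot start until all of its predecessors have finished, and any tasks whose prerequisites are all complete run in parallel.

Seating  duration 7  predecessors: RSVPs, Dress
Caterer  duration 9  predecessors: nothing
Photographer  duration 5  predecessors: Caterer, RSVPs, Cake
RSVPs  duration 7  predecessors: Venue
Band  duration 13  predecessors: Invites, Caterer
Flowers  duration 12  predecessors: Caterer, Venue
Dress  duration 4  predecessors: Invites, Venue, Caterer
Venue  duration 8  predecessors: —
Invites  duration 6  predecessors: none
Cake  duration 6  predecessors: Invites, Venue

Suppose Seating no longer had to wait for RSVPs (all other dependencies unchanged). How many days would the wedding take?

Before: longest chain Venue→RSVPs→Seating = 8+7+7 = 22, finish 22.
Without RSVPs→Seating, Seating's earliest start moves from 15 to 13.
New critical path: Caterer→Band = 9+13 = 22 ⇒ 22 days.

22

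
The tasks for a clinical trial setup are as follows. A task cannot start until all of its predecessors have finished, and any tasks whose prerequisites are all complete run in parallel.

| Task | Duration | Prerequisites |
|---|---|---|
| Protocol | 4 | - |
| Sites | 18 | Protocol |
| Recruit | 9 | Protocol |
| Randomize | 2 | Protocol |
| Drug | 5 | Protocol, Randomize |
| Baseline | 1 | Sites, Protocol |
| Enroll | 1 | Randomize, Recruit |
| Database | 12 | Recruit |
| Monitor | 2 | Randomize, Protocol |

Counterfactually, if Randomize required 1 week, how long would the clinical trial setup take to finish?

As given, the longest chain is Protocol→Recruit→Database = 4+9+12 = 25, so the finish is 25 weeks.
The longest path through Randomize is only 11 weeks, so Randomize has float 14.
That remains the longest chain; total 25 weeks.

25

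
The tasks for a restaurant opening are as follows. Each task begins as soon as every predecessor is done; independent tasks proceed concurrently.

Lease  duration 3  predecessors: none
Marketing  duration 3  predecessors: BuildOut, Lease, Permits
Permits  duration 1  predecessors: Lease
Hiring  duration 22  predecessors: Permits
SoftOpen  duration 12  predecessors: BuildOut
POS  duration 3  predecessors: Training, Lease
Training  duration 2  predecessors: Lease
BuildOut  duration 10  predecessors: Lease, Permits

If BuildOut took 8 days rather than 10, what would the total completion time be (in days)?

26

Critical path before the change: Lease→Permits→BuildOut→SoftOpen = 3+1+10+12 = 26 giving 26 days.
BuildOut is on the critical path; changing it to 8 makes that path 24 days.
New critical path: Lease→Permits→Hiring = 3+1+22 = 26 ⇒ 26 days.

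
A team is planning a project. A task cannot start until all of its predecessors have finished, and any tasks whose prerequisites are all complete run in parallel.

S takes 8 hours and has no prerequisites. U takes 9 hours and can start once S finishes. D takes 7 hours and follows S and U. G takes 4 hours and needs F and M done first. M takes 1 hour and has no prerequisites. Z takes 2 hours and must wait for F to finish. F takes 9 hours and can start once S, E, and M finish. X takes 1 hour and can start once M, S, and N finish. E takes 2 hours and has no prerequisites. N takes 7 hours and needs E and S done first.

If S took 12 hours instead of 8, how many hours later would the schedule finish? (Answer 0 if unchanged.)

The binding path is S→U→D = 8+9+7 = 24; finish at 24 hours.
S lies on that path, so at 12 hours the path becomes 28 hours.
That remains the longest chain; total 28 hours.
Change in finish: 28 − 24 = +4 hours.

4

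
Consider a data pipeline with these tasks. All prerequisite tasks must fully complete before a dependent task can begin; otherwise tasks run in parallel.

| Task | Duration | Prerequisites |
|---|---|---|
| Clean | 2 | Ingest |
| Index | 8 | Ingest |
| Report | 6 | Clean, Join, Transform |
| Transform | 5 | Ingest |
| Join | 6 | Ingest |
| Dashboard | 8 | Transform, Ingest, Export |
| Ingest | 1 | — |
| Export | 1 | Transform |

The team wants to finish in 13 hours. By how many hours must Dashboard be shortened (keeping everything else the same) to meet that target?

2

Current finish: 15 hours; target: 13.
Dashboard is on every critical path, so each hour cut from Dashboard cuts the finish by one (this holds down to a finish of 13).
Need 15 − 13 = 2 hours off Dashboard → Dashboard becomes 6 hours, finish becomes 13.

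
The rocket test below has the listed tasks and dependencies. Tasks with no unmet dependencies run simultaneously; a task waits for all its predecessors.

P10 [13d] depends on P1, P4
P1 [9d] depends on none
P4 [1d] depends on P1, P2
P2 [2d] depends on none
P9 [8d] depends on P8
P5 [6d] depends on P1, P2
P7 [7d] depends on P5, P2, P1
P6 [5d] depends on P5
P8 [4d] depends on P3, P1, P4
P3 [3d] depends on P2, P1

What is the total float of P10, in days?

P1→P3→P8→P9 = 9+3+4+8 = 24 sets the makespan at 24 days.
The longest chain containing P10 totals 23 days.
Float = 24 − 23 = 1.

1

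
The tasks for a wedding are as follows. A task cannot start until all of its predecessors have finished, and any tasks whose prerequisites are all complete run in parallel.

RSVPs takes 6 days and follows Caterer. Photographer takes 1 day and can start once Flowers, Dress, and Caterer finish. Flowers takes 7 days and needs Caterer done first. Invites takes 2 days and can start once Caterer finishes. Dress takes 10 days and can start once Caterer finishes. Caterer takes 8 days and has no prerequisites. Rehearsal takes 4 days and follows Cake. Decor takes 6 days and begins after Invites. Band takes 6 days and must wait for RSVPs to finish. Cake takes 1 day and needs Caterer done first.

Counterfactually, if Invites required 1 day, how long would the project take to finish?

20

As given, the longest chain is Caterer→RSVPs→Band = 8+6+6 = 20, so the finish is 20 days.
The longest path through Invites is only 16 days, so Invites has float 4.
No other chain overtakes it, so the finish is 20 days.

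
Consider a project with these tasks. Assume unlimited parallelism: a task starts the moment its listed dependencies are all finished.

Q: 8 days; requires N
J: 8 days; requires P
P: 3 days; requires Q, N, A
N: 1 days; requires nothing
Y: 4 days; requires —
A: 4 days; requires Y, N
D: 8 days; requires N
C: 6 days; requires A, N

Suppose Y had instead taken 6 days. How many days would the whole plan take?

As given, the longest chain is N→Q→P→J = 1+8+3+8 = 20, so the finish is 20 days.
The longest path through Y is only 19 days, so Y has float 1.
New critical path: Y→A→P→J = 6+4+3+8 = 21 ⇒ 21 days.

21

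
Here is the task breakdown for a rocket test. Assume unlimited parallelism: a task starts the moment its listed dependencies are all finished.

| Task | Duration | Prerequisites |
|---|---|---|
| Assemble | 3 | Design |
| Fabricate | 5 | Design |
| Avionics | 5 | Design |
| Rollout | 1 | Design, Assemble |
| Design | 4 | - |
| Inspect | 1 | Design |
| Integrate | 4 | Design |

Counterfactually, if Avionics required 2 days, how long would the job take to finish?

9

Actual critical path: Design→Avionics = 4+5 = 9 ⇒ 9 days.
Avionics lies on that path, so at 2 days the path becomes 6 days.
New critical path: Design→Fabricate = 4+5 = 9 ⇒ 9 days.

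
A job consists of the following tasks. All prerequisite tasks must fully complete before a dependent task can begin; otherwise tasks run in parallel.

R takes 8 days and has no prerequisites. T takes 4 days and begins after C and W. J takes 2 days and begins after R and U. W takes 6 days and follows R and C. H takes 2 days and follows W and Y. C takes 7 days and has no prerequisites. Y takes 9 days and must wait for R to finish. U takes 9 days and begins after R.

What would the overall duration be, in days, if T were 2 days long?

Critical path before the change: R→Y→H = 8+9+2 = 19 giving 19 days.
The longest path through T is only 18 days, so T has float 1.
The critical path is still R→Y→H; finish is now 19 days.

19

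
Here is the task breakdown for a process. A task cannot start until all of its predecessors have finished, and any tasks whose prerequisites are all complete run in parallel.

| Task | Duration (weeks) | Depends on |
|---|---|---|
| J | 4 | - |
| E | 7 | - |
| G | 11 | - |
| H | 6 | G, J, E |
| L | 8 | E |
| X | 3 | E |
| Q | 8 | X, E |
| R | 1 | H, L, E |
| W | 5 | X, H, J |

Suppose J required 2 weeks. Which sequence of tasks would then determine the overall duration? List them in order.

G, H, W

Critical path before the change: G→H→W = 11+6+5 = 22 giving 22 weeks.
The longest path through J is only 15 weeks, so J has float 7.
No other chain overtakes it, so the finish is 22 weeks.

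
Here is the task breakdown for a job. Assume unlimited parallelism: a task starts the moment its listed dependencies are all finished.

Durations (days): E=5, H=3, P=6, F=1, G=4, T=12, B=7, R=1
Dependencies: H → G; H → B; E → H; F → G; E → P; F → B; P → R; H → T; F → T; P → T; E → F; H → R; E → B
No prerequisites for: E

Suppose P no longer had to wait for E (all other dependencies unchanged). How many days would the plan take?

Before: longest chain E→P→T = 5+6+12 = 23, finish 23.
Without E→P, P's earliest start moves from 5 to 0.
The longest chain is now E→H→T = 5+3+12 = 20, so the plan takes 20 days.

20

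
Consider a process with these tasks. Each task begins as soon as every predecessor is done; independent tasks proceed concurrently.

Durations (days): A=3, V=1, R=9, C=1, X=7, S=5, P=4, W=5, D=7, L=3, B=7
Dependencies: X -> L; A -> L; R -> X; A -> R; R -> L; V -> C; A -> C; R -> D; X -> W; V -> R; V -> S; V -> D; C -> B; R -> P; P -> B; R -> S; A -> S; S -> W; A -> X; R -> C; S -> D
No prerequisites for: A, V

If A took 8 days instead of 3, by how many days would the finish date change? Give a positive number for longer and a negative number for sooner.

As given, the longest chain is A→R→X→W = 3+9+7+5 = 24, so the finish is 24 days.
Since A is critical, the +5 change carries straight to that chain (now 29 days).
No other chain overtakes it, so the finish is 29 days.
Change in finish: 29 − 24 = +5 days.

5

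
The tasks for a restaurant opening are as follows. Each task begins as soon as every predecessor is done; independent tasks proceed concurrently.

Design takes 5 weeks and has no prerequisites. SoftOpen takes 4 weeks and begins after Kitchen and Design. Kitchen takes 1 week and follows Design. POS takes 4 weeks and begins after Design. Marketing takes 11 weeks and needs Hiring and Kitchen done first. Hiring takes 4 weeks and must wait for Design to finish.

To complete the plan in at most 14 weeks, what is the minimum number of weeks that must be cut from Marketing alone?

Current finish: 20 weeks; target: 14.
Marketing is on every critical path, so each week cut from Marketing cuts the finish by one (this holds down to a finish of 10).
Need 20 − 14 = 6 weeks off Marketing → Marketing becomes 5 weeks, finish becomes 14.

6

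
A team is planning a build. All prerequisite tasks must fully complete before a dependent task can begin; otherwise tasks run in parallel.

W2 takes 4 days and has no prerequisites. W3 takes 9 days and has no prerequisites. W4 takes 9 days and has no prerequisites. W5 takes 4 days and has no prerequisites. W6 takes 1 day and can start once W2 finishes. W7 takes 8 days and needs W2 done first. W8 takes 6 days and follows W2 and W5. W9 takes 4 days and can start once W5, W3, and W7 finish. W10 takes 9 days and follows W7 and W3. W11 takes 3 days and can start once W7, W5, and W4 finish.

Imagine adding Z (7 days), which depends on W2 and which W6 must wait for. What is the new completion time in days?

Originally the build takes 21 days.
With Z inserted, W6 now waits for max(W2, Z).
New critical path: W2→W7→W10 = 4+8+9 = 21 ⇒ 21 days.

21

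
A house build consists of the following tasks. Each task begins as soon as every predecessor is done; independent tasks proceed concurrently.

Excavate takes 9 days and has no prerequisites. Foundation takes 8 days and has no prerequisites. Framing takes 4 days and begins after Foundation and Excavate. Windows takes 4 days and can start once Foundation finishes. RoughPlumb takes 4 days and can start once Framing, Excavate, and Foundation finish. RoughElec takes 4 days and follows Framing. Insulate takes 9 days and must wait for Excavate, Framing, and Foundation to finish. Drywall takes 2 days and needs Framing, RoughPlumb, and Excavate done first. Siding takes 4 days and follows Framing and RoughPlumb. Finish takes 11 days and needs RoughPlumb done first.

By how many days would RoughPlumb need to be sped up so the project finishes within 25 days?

3

Current finish: 28 days; target: 25.
RoughPlumb is on every critical path, so each day cut from RoughPlumb cuts the finish by one (this holds down to a finish of 25).
Need 28 − 25 = 3 days off RoughPlumb → RoughPlumb becomes 1 day, finish becomes 25.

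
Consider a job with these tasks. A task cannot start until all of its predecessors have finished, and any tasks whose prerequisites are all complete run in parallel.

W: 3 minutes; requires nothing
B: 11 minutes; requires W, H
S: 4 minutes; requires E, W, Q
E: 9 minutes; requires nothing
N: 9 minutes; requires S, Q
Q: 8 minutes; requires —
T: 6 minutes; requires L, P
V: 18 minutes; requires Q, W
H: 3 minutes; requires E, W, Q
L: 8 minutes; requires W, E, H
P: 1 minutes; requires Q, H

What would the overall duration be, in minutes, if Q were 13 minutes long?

31

The binding path is Q→V = 8+18 = 26; finish at 26 minutes.
Q lies on that path, so at 13 minutes the path becomes 31 minutes.
The critical path is still Q→V; finish is now 31 minutes.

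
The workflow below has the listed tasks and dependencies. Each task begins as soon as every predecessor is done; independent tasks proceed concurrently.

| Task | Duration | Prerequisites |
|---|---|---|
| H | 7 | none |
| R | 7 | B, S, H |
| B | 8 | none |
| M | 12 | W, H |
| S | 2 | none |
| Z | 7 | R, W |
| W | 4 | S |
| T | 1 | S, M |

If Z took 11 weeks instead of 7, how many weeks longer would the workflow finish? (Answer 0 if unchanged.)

4

Baseline: B→R→Z = 8+7+7 = 22 → 22 weeks.
Z is on the critical path; changing it to 11 makes that path 26 weeks.
The critical path is still B→R→Z; finish is now 26 weeks.
Change in finish: 26 − 22 = +4 weeks.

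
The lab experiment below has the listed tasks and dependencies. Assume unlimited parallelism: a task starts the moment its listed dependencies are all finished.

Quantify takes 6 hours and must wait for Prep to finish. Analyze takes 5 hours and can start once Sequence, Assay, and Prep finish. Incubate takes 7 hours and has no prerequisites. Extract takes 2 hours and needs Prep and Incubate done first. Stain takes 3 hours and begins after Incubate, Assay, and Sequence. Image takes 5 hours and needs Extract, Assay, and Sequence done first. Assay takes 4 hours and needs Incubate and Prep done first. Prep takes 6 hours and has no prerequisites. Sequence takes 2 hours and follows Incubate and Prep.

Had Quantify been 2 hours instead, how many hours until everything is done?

Baseline: Incubate→Assay→Analyze = 7+4+5 = 16 → 16 hours.
The longest path through Quantify is only 12 hours, so Quantify has float 4.
The critical path is still Incubate→Assay→Analyze; finish is now 16 hours.

16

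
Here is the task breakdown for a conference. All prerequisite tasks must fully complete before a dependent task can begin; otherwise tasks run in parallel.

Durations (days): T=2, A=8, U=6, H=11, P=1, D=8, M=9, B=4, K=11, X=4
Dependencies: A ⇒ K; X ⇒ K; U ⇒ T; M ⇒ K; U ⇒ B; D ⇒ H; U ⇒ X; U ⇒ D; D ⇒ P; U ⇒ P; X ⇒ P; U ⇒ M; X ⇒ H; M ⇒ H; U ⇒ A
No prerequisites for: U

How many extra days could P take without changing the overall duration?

U→M→K = 6+9+11 = 26 sets the makespan at 26 days.
The longest chain containing P totals 15 days.
So P can slip 26 − 15 = 11 days.

11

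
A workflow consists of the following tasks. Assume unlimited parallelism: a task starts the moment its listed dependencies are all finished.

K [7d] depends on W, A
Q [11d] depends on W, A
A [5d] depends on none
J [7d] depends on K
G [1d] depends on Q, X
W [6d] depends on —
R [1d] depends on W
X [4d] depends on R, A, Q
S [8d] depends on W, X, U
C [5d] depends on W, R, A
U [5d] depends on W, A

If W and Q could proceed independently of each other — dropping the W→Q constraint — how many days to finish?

Before: longest chain W→Q→X→S = 6+11+4+8 = 29, finish 29.
Without W→Q, Q's earliest start moves from 6 to 5.
New critical path: A→Q→X→S = 5+11+4+8 = 28 ⇒ 28 days.

28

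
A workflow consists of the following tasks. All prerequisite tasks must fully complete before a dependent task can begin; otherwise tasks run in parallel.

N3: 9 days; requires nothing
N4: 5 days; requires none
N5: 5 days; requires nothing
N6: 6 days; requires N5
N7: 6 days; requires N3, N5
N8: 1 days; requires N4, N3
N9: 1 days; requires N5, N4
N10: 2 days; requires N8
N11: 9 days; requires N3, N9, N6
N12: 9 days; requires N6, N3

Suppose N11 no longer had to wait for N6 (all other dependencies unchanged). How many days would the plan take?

Original critical path: N5→N6→N11 = 5+6+9 = 20 ⇒ 20 days.
Without N6→N11, N11's earliest start moves from 11 to 9.
The longest chain is now N5→N6→N12 = 5+6+9 = 20, so the plan takes 20 days.

20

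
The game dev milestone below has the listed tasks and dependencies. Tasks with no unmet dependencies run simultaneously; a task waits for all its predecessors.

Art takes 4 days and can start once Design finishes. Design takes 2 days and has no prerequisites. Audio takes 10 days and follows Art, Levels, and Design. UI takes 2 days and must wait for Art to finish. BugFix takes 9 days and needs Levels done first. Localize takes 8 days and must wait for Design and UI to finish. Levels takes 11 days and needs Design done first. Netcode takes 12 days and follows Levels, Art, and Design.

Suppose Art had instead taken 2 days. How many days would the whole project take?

25

The binding path is Design→Levels→Netcode = 2+11+12 = 25; finish at 25 days.
Art is off the critical path — its longest chain is 18 days, giving 7 of slack.
That remains the longest chain; total 25 days.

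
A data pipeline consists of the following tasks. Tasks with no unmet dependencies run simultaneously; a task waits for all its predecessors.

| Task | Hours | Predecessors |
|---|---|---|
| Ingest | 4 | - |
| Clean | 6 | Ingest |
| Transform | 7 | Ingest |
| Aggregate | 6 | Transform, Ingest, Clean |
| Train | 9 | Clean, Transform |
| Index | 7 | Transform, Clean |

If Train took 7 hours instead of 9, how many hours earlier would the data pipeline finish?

As given, the longest chain is Ingest→Transform→Train = 4+7+9 = 20, so the finish is 20 hours.
Since Train is critical, the -2 change carries straight to that chain (now 18 hours).
The critical path is still Ingest→Transform→Train; finish is now 18 hours.
Change in finish: 18 − 20 = -2 hours.

2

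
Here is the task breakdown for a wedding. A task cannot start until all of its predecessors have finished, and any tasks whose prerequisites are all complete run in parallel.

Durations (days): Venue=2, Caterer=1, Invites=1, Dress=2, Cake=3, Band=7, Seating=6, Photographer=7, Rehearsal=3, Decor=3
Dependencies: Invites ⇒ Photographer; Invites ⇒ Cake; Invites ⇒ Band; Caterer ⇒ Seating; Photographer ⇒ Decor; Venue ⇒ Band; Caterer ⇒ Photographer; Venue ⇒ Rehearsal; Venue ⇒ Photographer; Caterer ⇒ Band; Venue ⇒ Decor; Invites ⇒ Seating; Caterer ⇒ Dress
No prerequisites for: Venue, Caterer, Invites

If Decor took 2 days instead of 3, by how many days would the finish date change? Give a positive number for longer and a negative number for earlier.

-1

The binding path is Venue→Photographer→Decor = 2+7+3 = 12; finish at 12 days.
Decor is on the critical path; changing it to 2 makes that path 11 days.
That remains the longest chain; total 11 days.
Change in finish: 11 − 12 = -1 days.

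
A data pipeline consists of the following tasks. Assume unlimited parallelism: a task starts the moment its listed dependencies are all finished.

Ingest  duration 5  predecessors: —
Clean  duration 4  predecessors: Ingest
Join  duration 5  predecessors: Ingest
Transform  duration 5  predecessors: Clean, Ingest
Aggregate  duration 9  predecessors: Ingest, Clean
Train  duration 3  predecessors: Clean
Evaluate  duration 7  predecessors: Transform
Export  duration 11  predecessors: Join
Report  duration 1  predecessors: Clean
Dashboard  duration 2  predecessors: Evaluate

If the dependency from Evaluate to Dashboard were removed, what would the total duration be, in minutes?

21

With the dependency in place, Ingest→Clean→Transform→Evaluate→Dashboard = 5+4+5+7+2 = 23 sets the finish at 23 minutes.
Without Evaluate→Dashboard, Dashboard's earliest start moves from 21 to 0.
The longest chain is now Ingest→Clean→Transform→Evaluate = 5+4+5+7 = 21, so the plan takes 21 minutes.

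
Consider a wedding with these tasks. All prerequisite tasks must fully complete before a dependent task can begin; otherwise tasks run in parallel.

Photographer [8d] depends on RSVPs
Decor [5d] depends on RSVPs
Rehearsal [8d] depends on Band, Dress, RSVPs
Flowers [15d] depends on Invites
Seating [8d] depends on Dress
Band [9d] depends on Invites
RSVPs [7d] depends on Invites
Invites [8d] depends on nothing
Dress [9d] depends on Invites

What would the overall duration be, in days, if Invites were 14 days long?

Actual critical path: Invites→Dress→Seating = 8+9+8 = 25 ⇒ 25 days.
Since Invites is critical, the +6 change carries straight to that chain (now 31 days).
No other chain overtakes it, so the finish is 31 days.

31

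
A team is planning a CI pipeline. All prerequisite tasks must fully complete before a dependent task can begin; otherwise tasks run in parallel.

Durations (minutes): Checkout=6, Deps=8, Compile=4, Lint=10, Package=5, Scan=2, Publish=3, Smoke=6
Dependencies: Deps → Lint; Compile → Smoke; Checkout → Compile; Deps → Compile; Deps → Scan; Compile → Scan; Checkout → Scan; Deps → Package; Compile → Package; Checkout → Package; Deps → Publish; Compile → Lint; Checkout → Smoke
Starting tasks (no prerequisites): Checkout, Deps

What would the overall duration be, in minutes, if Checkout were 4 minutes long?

Actual critical path: Deps→Compile→Lint = 8+4+10 = 22 ⇒ 22 minutes.
Checkout is off the critical path — its longest chain is 20 minutes, giving 2 of slack.
That remains the longest chain; total 22 minutes.

22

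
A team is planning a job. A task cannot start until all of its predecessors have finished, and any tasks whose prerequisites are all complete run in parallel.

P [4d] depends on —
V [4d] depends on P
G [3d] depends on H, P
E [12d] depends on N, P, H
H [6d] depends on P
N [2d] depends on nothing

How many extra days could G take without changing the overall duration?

P→H→E = 4+6+12 = 22 sets the makespan at 22 days.
The longest chain containing G totals 13 days.
Slack of G = 19 − 10 = 9 days.

9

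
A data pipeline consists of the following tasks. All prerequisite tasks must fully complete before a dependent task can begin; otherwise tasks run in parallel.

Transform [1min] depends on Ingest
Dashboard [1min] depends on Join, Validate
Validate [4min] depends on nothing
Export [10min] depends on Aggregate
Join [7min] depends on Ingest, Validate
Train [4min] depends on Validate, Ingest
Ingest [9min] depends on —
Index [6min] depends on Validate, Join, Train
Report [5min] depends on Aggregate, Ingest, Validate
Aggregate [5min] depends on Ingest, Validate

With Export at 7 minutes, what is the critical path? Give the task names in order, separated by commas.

Actual critical path: Ingest→Aggregate→Export = 9+5+10 = 24 ⇒ 24 minutes.
Export lies on that path, so at 7 minutes the path becomes 21 minutes.
New critical path: Ingest→Join→Index = 9+7+6 = 22 ⇒ 22 minutes.

Ingest, Join, Index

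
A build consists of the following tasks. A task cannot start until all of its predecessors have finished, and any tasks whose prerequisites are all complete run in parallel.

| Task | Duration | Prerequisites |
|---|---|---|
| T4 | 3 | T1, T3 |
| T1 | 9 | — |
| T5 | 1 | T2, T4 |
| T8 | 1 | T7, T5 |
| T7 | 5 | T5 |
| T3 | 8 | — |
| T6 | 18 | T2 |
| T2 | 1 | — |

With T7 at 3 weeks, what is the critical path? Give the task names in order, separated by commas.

T2, T6

Actual critical path: T1→T4→T5→T7→T8 = 9+3+1+5+1 = 19 ⇒ 19 weeks.
T7 lies on that path, so at 3 weeks the path becomes 17 weeks.
The binding chain switches to T2→T6 = 1+18 = 19; finish 19 weeks.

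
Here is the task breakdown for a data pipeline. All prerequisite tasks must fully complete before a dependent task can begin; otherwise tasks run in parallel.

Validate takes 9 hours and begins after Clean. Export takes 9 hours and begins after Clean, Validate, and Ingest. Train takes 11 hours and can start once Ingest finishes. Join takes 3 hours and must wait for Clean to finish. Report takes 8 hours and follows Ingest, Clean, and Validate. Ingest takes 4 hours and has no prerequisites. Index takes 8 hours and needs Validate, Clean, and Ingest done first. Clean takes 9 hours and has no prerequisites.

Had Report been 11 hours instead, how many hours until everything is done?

Baseline: Clean→Validate→Export = 9+9+9 = 27 → 27 hours.
Report is off the critical path — its longest chain is 26 hours, giving 1 of slack.
Now Clean→Validate→Report = 9+9+11 = 29 is longest, so the finish becomes 29 hours.

29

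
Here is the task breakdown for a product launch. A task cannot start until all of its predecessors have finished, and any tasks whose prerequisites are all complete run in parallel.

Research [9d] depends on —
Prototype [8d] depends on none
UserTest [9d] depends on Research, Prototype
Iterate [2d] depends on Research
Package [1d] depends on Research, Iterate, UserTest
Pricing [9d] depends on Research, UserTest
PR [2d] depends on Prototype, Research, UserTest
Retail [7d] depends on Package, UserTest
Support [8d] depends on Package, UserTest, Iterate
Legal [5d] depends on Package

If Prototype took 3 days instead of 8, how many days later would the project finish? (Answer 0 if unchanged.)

Critical path before the change: Research→UserTest→Package→Support = 9+9+1+8 = 27 giving 27 days.
Prototype has 1 day of float (longest path through it is 26).
That remains the longest chain; total 27 days.
Change in finish: 27 − 27 = +0 days.

0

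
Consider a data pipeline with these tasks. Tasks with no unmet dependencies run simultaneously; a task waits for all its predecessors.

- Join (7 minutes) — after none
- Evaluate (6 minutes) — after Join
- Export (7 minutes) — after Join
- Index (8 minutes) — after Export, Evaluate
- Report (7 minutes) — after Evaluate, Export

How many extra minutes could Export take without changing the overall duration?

0

Critical path: Join→Export→Index = 7+7+8 = 22, so the finish is 22 minutes.
The longest chain containing Export totals 22 minutes.
So Export can slip 14 − 14 = 0 minutes.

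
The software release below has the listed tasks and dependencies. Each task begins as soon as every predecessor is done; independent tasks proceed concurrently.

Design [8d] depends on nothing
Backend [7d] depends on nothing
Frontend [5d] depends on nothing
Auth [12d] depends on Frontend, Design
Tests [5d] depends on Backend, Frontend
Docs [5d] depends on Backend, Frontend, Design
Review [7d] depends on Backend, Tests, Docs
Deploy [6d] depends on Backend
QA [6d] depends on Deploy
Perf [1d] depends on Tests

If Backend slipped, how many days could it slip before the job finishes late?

1

Critical path: Design→Auth = 8+12 = 20, so the finish is 20 days.
The longest chain containing Backend totals 19 days.
So Backend can slip 8 − 7 = 1 day.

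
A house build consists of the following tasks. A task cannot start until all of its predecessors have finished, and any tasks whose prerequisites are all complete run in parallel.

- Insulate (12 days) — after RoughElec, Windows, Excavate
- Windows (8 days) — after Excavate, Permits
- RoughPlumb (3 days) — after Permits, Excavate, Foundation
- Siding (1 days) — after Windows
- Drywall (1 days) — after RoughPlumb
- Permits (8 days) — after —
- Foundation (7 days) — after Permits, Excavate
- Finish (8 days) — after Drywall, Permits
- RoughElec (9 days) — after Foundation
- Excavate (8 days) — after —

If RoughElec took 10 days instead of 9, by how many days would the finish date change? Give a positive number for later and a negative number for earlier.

Actual critical path: Permits→Foundation→RoughElec→Insulate = 8+7+9+12 = 36 ⇒ 36 days.
RoughElec is on the critical path; changing it to 10 makes that path 37 days.
No other chain overtakes it, so the finish is 37 days.
Change in finish: 37 − 36 = +1 days.

1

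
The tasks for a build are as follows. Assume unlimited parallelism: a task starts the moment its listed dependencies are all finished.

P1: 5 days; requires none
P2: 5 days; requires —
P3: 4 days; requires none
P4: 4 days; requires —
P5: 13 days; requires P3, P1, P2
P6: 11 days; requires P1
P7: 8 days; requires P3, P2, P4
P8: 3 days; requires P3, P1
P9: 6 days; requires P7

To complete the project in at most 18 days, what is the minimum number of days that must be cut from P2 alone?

Current finish: 19 days; target: 18.
P2 is on every critical path, so each day cut from P2 cuts the finish by one (this holds down to a finish of 18).
Need 19 − 18 = 1 day off P2 → P2 becomes 4 days, finish becomes 18.

1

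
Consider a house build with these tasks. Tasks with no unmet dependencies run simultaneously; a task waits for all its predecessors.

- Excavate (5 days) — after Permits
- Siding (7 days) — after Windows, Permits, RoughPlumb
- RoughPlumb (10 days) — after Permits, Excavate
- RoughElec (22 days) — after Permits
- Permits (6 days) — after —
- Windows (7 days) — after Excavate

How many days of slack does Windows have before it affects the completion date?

Permits→Excavate→RoughPlumb→Siding = 6+5+10+7 = 28 sets the makespan at 28 days.
Windows finishes as early as 18 and must finish by 21.
Float = 28 − 25 = 3.

3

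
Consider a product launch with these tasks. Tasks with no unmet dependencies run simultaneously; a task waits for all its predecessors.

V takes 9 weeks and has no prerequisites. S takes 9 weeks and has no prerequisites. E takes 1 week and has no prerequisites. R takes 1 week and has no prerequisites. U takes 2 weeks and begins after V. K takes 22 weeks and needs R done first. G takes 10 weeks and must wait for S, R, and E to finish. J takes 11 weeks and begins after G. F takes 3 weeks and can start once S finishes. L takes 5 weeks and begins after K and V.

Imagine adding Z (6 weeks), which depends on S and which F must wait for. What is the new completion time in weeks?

30

Originally the job takes 30 weeks.
With Z inserted, F now waits for max(S, Z).
New critical path: S→G→J = 9+10+11 = 30 ⇒ 30 weeks.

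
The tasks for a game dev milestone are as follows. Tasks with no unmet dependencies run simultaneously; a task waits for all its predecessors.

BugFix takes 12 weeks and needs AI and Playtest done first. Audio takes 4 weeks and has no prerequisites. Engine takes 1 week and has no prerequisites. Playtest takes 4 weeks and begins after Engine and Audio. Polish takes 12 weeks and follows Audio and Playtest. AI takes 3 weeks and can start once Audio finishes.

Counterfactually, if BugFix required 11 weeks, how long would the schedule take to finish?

20

The binding path is Audio→Playtest→BugFix = 4+4+12 = 20; finish at 20 weeks.
BugFix is on the critical path; changing it to 11 makes that path 19 weeks.
Now Audio→Playtest→Polish = 4+4+12 = 20 is longest, so the finish becomes 20 weeks.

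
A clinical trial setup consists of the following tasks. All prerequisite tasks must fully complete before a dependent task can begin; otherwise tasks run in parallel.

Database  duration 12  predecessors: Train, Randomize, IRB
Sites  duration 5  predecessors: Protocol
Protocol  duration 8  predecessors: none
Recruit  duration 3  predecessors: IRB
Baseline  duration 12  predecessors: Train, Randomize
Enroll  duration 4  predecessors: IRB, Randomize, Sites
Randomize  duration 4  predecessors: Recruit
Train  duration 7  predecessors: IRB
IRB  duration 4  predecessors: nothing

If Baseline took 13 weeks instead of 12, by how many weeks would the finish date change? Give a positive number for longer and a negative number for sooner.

Baseline: IRB→Recruit→Randomize→Baseline = 4+3+4+12 = 23 → 23 weeks.
Baseline is on the critical path; changing it to 13 makes that path 24 weeks.
That remains the longest chain; total 24 weeks.
Change in finish: 24 − 23 = +1 weeks.

1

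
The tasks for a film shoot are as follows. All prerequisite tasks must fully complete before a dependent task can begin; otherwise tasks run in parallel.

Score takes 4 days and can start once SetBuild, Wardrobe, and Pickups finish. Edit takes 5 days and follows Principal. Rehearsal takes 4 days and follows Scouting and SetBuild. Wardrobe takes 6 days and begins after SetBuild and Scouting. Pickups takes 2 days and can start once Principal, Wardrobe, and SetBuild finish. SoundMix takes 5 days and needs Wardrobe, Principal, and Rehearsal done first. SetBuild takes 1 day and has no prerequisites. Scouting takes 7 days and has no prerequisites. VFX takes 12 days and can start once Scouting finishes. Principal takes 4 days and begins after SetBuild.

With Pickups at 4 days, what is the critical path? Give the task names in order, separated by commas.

The binding path is Scouting→Wardrobe→Pickups→Score = 7+6+2+4 = 19; finish at 19 days.
Pickups lies on that path, so at 4 days the path becomes 21 days.
No other chain overtakes it, so the finish is 21 days.

Scouting, Wardrobe, Pickups, Score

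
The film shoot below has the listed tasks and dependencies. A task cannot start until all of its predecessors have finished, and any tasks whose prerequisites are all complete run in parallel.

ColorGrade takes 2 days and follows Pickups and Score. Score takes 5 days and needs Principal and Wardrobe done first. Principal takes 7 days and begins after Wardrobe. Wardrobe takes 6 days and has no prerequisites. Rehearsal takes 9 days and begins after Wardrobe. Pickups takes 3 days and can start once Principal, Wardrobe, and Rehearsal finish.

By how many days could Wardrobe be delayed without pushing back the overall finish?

Critical path: Wardrobe→Rehearsal→Pickups→ColorGrade = 6+9+3+2 = 20, so the finish is 20 days.
Longest path through Wardrobe: 20 days (earliest finish 6, latest finish 6).
So Wardrobe can slip 6 − 6 = 0 days.

0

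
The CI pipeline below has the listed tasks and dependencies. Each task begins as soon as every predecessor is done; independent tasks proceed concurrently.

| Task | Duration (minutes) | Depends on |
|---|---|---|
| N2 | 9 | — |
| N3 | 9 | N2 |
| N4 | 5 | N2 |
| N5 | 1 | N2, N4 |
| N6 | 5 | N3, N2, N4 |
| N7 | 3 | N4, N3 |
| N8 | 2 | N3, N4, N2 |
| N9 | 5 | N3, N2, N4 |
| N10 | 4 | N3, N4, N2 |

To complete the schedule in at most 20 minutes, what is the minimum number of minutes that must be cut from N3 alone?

3

Current finish: 23 minutes; target: 20.
N3 is on every critical path, so each minute cut from N3 cuts the finish by one (this holds down to a finish of 19).
Need 23 − 20 = 3 minutes off N3 → N3 becomes 6 minutes, finish becomes 20.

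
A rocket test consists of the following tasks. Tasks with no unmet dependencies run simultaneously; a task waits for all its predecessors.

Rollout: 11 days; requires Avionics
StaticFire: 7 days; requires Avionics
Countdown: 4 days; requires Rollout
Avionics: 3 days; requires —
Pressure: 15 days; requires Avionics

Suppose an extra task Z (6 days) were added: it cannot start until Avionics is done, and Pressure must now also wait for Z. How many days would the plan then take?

Originally the plan takes 18 days.
With Z inserted, Pressure now waits for max(Avionics, Z).
New critical path: Avionics→Z→Pressure = 3+6+15 = 24 ⇒ 24 days.

24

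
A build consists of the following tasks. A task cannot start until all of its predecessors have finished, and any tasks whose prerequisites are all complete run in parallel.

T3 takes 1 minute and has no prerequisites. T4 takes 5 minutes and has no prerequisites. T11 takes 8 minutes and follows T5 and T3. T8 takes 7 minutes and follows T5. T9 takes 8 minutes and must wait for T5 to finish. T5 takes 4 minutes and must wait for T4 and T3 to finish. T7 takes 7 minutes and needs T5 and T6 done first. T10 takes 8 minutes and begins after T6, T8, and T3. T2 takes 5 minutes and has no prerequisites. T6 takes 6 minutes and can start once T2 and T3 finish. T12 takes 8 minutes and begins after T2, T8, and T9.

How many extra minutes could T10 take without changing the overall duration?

1

The longest chain is T4→T5→T9→T12 = 5+4+8+8 = 25; overall finish 25 minutes.
The longest chain containing T10 totals 24 minutes.
Float = 25 − 24 = 1.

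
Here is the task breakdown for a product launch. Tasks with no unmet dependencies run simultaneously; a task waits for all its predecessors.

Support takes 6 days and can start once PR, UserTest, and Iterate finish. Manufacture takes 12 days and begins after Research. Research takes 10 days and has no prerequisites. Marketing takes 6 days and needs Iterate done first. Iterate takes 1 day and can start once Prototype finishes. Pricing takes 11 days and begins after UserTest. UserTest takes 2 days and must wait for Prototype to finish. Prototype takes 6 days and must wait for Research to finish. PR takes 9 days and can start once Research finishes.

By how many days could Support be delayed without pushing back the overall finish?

4

The longest chain is Research→Prototype→UserTest→Pricing = 10+6+2+11 = 29; overall finish 29 days.
Longest path through Support: 25 days (earliest finish 25, latest finish 29).
Float = 29 − 25 = 4.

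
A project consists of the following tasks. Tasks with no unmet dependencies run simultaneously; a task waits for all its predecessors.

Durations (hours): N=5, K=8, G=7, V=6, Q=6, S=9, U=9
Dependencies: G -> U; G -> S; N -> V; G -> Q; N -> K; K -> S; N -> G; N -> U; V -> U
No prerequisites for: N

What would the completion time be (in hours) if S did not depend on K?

21

Before: longest chain N→K→S = 5+8+9 = 22, finish 22.
Without K→S, S's earliest start moves from 13 to 12.
After: N→G→S = 5+7+9 = 21 → 21 hours.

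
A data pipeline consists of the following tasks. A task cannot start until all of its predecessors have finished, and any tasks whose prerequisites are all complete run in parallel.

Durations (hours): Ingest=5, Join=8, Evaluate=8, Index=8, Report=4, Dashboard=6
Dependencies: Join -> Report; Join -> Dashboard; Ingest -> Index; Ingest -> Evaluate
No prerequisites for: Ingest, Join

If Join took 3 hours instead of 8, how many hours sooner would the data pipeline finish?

Baseline: Join→Dashboard = 8+6 = 14 → 14 hours.
Join lies on that path, so at 3 hours the path becomes 9 hours.
The binding chain switches to Ingest→Evaluate = 5+8 = 13; finish 13 hours.
Change in finish: 13 − 14 = -1 hours.

1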